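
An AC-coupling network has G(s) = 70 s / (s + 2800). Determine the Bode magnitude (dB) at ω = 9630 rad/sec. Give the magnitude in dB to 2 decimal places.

36.55 dB

|j9630| = 9630
|j9630 + 2800| = √(9630² + 2800²) = 1.003e+04
|G(j9630)| = 70 × 9630 / 1.003e+04 = 67.216
20 log₁₀(67.216) = 36.550 dB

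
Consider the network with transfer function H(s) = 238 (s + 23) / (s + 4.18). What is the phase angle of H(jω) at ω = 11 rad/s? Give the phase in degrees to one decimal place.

∠(j11 + 23) = arctan(11/23) = 25.56°
∠(j11 + 4.18) = arctan(11/4.18) = 69.19°
∠H(j11) = 25.56° − 69.19° = -43.63°

-43.6 deg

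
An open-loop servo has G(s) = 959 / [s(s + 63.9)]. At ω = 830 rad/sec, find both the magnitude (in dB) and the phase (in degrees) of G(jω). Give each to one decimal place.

|G| = -57.2 dB, ∠G = -175.6°

|j830 + 63.9| = √(830² + 63.9²) = 832.5
|j830| = 830
|G(j830)| = 959 / (832.5 × 830) = 0.001388
20 log₁₀(0.001388) = -57.15 dB
∠(j830 + 63.9) = arctan(830/63.9) = 85.60°
∠(j830) = 90.00°
∠G(j830) = − (85.60° + 90.00°) = -175.60°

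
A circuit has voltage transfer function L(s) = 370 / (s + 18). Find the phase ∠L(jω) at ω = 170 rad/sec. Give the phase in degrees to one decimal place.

-84.0°

∠(j170 + 18) = arctan(170/18) = 83.96°
∠L(j170) = −83.96° = -83.96°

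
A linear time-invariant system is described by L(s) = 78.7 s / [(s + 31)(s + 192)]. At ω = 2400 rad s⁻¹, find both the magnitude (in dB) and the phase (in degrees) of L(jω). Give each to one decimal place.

|L| = -29.7 dB, ∠L = -84.7°

|j2400| = 2400
|j2400 + 31| = √(2400² + 31²) = 2400
|j2400 + 192| = √(2400² + 192²) = 2408
|L(j2400)| = 78.7 × 2400 / (2400 × 2408) = 0.032685
20 log₁₀(0.032685) = -29.71 dB
∠(j2400) = 90.00°
∠(j2400 + 31) = arctan(2400/31) = 89.26°
∠(j2400 + 192) = arctan(2400/192) = 85.43°
∠L(j2400) = 90.00° − (89.26° + 85.43°) = -84.69°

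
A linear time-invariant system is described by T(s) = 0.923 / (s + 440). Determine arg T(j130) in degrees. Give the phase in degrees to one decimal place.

-16.5°

∠(j130 + 440) = arctan(130/440) = 16.46°
∠T(j130) = −16.46° = -16.46°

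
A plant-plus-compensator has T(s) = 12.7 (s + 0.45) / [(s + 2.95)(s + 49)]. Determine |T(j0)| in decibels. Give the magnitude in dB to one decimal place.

T(0) = 12.7 × 0.45 / (2.95 × 49) = 0.039536
20 log₁₀(0.039536) = -28.06 dB

-28.1 dB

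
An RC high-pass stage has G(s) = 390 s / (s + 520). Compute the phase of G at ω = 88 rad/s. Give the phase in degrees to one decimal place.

∠(j88) = 90.00°
∠(j88 + 520) = arctan(88/520) = 9.61°
∠G(j88) = 90.00° − 9.61° = 80.39°

80.4°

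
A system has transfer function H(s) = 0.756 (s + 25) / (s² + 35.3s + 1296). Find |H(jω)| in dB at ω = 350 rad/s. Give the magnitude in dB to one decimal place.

|j350 + 25| = √(350² + 25²) = 350.9
|(j350)² + 35.3(j350) + 1296| = |-1.212e+05 + j12355| = 1.218e+05
|H(j350)| = 0.756 × 350.9 / 1.218e+05 = 0.0021774
20 log₁₀(0.0021774) = -53.24 dB

-53.2 dB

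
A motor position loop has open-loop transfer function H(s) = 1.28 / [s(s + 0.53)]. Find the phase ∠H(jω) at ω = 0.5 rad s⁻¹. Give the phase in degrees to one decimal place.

∠(j0.5 + 0.53) = arctan(0.5/0.53) = 43.33°
∠(j0.5) = 90.00°
∠H(j0.5) = − (43.33° + 90.00°) = -133.33°

-133.3°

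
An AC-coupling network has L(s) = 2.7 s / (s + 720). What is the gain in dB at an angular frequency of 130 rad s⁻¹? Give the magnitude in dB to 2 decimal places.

-6.38 dB

|j130| = 130
|j130 + 720| = √(130² + 720²) = 731.6
|L(j130)| = 2.7 × 130 / 731.6 = 0.47974
20 log₁₀(0.47974) = -6.380 dB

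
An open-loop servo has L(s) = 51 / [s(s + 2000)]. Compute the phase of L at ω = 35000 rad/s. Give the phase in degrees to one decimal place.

∠(j35000 + 2000) = arctan(35000/2000) = 86.73°
∠(j35000) = 90.00°
∠L(j35000) = − (86.73° + 90.00°) = -176.73°

-176.7 deg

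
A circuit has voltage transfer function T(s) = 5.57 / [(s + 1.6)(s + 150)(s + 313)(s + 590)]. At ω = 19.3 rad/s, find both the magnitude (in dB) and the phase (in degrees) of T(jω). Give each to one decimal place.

|j19.3 + 1.6| = √(19.3² + 1.6²) = 19.37
|j19.3 + 150| = √(19.3² + 150²) = 151.2
|j19.3 + 313| = √(19.3² + 313²) = 313.6
|j19.3 + 590| = √(19.3² + 590²) = 590.3
|T(j19.3)| = 5.57 / (19.37 × 151.2 × 313.6 × 590.3) = 1.0273e-08
20 log₁₀(1.0273e-08) = -159.77 dB
∠(j19.3 + 1.6) = arctan(19.3/1.6) = 85.26°
∠(j19.3 + 150) = arctan(19.3/150) = 7.33°
∠(j19.3 + 313) = arctan(19.3/313) = 3.53°
∠(j19.3 + 590) = arctan(19.3/590) = 1.87°
∠T(j19.3) = − (85.26° + 7.33° + 3.53° + 1.87°) = -97.99°

|T| = -159.8 dB, ∠T = -98.0°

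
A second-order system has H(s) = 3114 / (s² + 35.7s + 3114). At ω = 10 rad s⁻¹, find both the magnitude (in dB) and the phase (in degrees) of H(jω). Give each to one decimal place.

|(j10)² + 35.7(j10) + 3114| = |3014 + j357| = 3035
|H(j10)| = 3114 / 3035 = 1.026
20 log₁₀(1.026) = 0.22 dB
∠[(j10)² + 35.7(j10) + 3114] = ∠[3014 + j357] = 6.76°
∠H(j10) = −6.76° = -6.76°

|H| = 0.2 dB, ∠H = -6.8°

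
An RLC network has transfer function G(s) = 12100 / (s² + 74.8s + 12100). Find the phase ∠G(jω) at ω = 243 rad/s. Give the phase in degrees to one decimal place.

-158.8°

∠[(j243)² + 74.8(j243) + 12100] = ∠[-46949 + j18176] = 158.84°
∠G(j243) = −158.84° = -158.84°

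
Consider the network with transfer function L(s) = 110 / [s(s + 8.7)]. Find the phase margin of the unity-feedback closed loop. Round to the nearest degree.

44°

Gain crossover: |L(jω)| = 1 at ω ≈ 8.86 rad/sec.
∠L(j8.86) = −90° − arctan(8.86/8.7) ≈ -135.52°
PM = 180° + (-135.52°) = 44.48°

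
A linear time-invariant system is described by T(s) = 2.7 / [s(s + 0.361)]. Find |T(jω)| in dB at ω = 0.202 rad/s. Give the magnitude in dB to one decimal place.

30.2 dB

|j0.202 + 0.361| = √(0.202² + 0.361²) = 0.4137
|j0.202| = 0.202
|T(j0.202)| = 2.7 / (0.4137 × 0.202) = 32.311
20 log₁₀(32.311) = 30.19 dB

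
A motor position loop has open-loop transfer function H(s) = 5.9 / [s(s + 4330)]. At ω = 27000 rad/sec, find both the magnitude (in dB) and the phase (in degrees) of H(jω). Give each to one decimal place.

|H| = -161.9 dB, ∠H = -170.9°

|j27000 + 4330| = √(27000² + 4330²) = 2.734e+04
|j27000| = 2.7e+04
|H(j27000)| = 5.9 / (2.734e+04 × 2.7e+04) = 7.9912e-09
20 log₁₀(7.9912e-09) = -161.95 dB
∠(j27000 + 4330) = arctan(27000/4330) = 80.89°
∠(j27000) = 90.00°
∠H(j27000) = − (80.89° + 90.00°) = -170.89°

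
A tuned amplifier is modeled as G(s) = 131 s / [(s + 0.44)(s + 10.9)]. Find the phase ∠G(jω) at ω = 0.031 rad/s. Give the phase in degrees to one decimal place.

85.8°

∠(j0.031) = 90.00°
∠(j0.031 + 0.44) = arctan(0.031/0.44) = 4.03°
∠(j0.031 + 10.9) = arctan(0.031/10.9) = 0.16°
∠G(j0.031) = 90.00° − (4.03° + 0.16°) = 85.81°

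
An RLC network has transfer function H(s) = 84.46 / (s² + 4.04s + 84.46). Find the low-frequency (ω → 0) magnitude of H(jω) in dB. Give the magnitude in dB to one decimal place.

0.0 dB

H(0) = 84.46 / 84.46 = 1
20 log₁₀(1) = 0.00 dB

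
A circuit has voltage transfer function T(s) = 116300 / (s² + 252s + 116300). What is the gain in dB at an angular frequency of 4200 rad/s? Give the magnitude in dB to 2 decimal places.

-43.58 dB

|(j4200)² + 252(j4200) + 116300| = |-1.7524e+07 + j1.0584e+06| = 1.756e+07
|T(j4200)| = 116300 / 1.756e+07 = 0.0066247
20 log₁₀(0.0066247) = -43.577 dB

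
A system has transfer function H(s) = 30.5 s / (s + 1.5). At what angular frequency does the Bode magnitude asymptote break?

The single real pole at s = −1.5 gives a corner at ω = 1.5 rad/s.

1.5 rad/s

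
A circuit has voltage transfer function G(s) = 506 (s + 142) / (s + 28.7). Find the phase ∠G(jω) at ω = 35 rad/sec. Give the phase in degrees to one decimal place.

∠(j35 + 142) = arctan(35/142) = 13.85°
∠(j35 + 28.7) = arctan(35/28.7) = 50.65°
∠G(j35) = 13.85° − 50.65° = -36.80°

-36.8 deg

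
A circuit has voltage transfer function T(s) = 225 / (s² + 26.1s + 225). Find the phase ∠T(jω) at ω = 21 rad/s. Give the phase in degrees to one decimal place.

-111.5°

∠[(j21)² + 26.1(j21) + 225] = ∠[-216 + j548.1] = 111.51°
∠T(j21) = −111.51° = -111.51°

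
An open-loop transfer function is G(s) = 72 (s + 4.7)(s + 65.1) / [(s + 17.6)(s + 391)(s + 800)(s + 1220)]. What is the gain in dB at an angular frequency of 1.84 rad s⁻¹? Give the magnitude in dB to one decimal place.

|j1.84 + 4.7| = √(1.84² + 4.7²) = 5.047
|j1.84 + 65.1| = √(1.84² + 65.1²) = 65.13
|j1.84 + 17.6| = √(1.84² + 17.6²) = 17.7
|j1.84 + 391| = √(1.84² + 391²) = 391
|j1.84 + 800| = √(1.84² + 800²) = 800
|j1.84 + 1220| = √(1.84² + 1220²) = 1220
|G(j1.84)| = 72 × 5.047 × 65.13 / (17.7 × 391 × 800 × 1220) = 3.5046e-06
20 log₁₀(3.5046e-06) = -109.11 dB

-109.1 dB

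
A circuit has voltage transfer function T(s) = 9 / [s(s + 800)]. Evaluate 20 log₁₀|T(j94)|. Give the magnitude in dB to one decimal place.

|j94 + 800| = √(94² + 800²) = 805.5
|j94| = 94
|T(j94)| = 9 / (805.5 × 94) = 0.00011886
20 log₁₀(0.00011886) = -78.50 dB

-78.5 dB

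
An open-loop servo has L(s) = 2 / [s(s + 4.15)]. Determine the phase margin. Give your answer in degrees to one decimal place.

83.4 deg

Gain crossover: |L(jω)| = 1 at ω ≈ 0.479 rad/sec.
∠L(j0.479) = −90° − arctan(0.479/4.15) ≈ -96.58°
PM = 180° + (-96.58°) = 83.42°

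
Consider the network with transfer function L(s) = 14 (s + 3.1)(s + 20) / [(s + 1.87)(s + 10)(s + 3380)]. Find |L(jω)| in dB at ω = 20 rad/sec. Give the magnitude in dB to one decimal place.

|j20 + 3.1| = √(20² + 3.1²) = 20.24
|j20 + 20| = √(20² + 20²) = 28.28
|j20 + 1.87| = √(20² + 1.87²) = 20.09
|j20 + 10| = √(20² + 10²) = 22.36
|j20 + 3380| = √(20² + 3380²) = 3380
|L(j20)| = 14 × 20.24 × 28.28 / (20.09 × 22.36 × 3380) = 0.0052787
20 log₁₀(0.0052787) = -45.55 dB

-45.5 dB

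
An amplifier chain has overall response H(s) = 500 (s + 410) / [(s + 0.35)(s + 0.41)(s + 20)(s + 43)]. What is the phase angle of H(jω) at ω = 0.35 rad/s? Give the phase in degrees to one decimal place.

∠(j0.35 + 410) = arctan(0.35/410) = 0.05°
∠(j0.35 + 0.35) = arctan(0.35/0.35) = 45.00°
∠(j0.35 + 0.41) = arctan(0.35/0.41) = 40.49°
∠(j0.35 + 20) = arctan(0.35/20) = 1.00°
∠(j0.35 + 43) = arctan(0.35/43) = 0.47°
∠H(j0.35) = 0.05° − (45.00° + 40.49° + 1.00° + 0.47°) = -86.91°

-86.9 deg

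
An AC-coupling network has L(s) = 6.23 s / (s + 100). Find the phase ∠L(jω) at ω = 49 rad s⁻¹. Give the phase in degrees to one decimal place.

63.9 deg

∠(j49) = 90.00°
∠(j49 + 100) = arctan(49/100) = 26.10°
∠L(j49) = 90.00° − 26.10° = 63.90°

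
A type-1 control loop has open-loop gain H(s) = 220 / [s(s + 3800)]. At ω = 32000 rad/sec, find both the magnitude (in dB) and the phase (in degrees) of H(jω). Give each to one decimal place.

|j32000 + 3800| = √(32000² + 3800²) = 3.222e+04
|j32000| = 3.2e+04
|H(j32000)| = 220 / (3.222e+04 × 3.2e+04) = 2.1334e-07
20 log₁₀(2.1334e-07) = -133.42 dB
∠(j32000 + 3800) = arctan(32000/3800) = 83.23°
∠(j32000) = 90.00°
∠H(j32000) = − (83.23° + 90.00°) = -173.23°

|H| = -133.4 dB, ∠H = -173.2 deg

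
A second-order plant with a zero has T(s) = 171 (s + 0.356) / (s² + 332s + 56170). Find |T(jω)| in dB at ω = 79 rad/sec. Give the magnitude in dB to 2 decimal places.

|j79 + 0.356| = √(79² + 0.356²) = 79
|(j79)² + 332(j79) + 56170| = |49929 + j26228| = 5.64e+04
|T(j79)| = 171 × 79 / 5.64e+04 = 0.23953
20 log₁₀(0.23953) = -12.413 dB

-12.41 dB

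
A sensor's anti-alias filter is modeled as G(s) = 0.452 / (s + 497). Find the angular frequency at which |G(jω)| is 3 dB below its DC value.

For a single-pole low-pass, the −3 dB point is at the pole: ω = 497 rad/s.

497 rad/s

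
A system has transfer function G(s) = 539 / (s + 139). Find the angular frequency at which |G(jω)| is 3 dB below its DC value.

139 rad s⁻¹

For a single-pole low-pass, the −3 dB point is at the pole: ω = 139 rad s⁻¹.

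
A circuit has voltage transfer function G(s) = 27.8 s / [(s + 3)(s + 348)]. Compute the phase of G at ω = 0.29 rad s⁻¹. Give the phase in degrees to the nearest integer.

84°

∠(j0.29) = 90.00°
∠(j0.29 + 3) = arctan(0.29/3) = 5.52°
∠(j0.29 + 348) = arctan(0.29/348) = 0.05°
∠G(j0.29) = 90.00° − (5.52° + 0.05°) = 84.43°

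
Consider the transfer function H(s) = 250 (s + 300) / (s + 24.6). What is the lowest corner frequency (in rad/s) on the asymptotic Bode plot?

24.6 rad/s

Break frequencies occur at each pole and zero magnitude: 24.6 rad/s, 300 rad/s.
The lowest is 24.6 rad/s.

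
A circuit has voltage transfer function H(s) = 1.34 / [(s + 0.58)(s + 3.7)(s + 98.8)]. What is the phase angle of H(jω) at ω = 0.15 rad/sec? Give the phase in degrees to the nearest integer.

-17°

∠(j0.15 + 0.58) = arctan(0.15/0.58) = 14.50°
∠(j0.15 + 3.7) = arctan(0.15/3.7) = 2.32°
∠(j0.15 + 98.8) = arctan(0.15/98.8) = 0.09°
∠H(j0.15) = − (14.50° + 2.32° + 0.09°) = -16.91°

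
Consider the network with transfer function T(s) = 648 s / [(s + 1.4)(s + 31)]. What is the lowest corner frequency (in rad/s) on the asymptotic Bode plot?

1.4 rad/s

Break frequencies occur at each pole and zero magnitude: 1.4 rad/s, 31 rad/s.
The lowest is 1.4 rad/s.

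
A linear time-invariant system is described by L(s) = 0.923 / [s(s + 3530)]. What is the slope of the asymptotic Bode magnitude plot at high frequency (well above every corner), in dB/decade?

With 0 zeros and 2 poles, the high-frequency asymptotic slope is 20 × (0 − 2) = -40 dB/decade.

-40 dB/decade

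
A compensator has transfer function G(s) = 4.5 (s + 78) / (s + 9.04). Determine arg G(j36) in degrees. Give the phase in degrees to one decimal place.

∠(j36 + 78) = arctan(36/78) = 24.78°
∠(j36 + 9.04) = arctan(36/9.04) = 75.90°
∠G(j36) = 24.78° − 75.90° = -51.13°

-51.1°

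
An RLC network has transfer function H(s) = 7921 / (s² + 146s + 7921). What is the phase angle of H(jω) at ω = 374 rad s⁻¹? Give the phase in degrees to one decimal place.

-157.5°

∠[(j374)² + 146(j374) + 7921] = ∠[-1.3196e+05 + j54604] = 157.52°
∠H(j374) = −157.52° = -157.52°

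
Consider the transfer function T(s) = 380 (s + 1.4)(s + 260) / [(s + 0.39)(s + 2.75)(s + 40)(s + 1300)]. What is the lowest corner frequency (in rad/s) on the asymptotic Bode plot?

Break frequencies occur at each pole and zero magnitude: 0.39 rad/s, 1.4 rad/s, 2.75 rad/s, 40 rad/s, 260 rad/s, 1300 rad/s.
The lowest is 0.39 rad/s.

0.39 rad/s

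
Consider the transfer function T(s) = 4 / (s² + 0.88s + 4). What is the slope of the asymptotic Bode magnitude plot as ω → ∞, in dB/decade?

-40 dB/decade

With 0 zeros and 2 poles, the high-frequency asymptotic slope is 20 × (0 − 2) = -40 dB/decade.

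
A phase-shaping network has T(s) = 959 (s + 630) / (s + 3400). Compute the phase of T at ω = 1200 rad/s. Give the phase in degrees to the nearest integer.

43°

∠(j1200 + 630) = arctan(1200/630) = 62.30°
∠(j1200 + 3400) = arctan(1200/3400) = 19.44°
∠T(j1200) = 62.30° − 19.44° = 42.86°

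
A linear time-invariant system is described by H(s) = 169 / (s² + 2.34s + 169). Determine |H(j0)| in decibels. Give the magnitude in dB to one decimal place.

H(0) = 169 / 169 = 1
20 log₁₀(1) = 0.00 dB

0.0 dB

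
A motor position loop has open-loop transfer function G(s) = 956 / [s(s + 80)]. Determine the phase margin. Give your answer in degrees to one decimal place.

Gain crossover: |G(jω)| = 1 at ω ≈ 11.8 rad s⁻¹.
∠G(j11.8) = −90° − arctan(11.8/80) ≈ -98.41°
PM = 180° + (-98.41°) = 81.59°

81.6 deg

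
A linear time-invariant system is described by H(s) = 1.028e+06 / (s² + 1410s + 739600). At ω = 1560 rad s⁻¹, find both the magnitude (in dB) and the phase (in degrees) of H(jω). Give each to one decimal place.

|H| = -8.6 dB, ∠H = -127.6 deg

|(j1560)² + 1410(j1560) + 739600| = |-1.694e+06 + j2.1996e+06| = 2.776e+06
|H(j1560)| = 1.028e+06 / 2.776e+06 = 0.37028
20 log₁₀(0.37028) = -8.63 dB
∠[(j1560)² + 1410(j1560) + 739600] = ∠[-1.694e+06 + j2.1996e+06] = 127.60°
∠H(j1560) = −127.60° = -127.60°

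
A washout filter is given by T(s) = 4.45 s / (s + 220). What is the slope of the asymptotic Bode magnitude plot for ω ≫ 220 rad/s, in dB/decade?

0 dB/decade

With 1 zero and 1 pole, the high-frequency asymptotic slope is 20 × (1 − 1) = 0 dB/decade.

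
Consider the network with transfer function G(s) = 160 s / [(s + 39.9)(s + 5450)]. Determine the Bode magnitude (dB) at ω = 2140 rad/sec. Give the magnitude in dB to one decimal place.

-31.3 dB

|j2140| = 2140
|j2140 + 39.9| = √(2140² + 39.9²) = 2140
|j2140 + 5450| = √(2140² + 5450²) = 5855
|G(j2140)| = 160 × 2140 / (2140 × 5855) = 0.027322
20 log₁₀(0.027322) = -31.27 dB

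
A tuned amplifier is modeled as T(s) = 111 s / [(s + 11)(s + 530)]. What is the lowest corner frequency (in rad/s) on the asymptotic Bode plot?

11 rad/s

Break frequencies occur at each pole and zero magnitude: 11 rad/s, 530 rad/s.
The lowest is 11 rad/s.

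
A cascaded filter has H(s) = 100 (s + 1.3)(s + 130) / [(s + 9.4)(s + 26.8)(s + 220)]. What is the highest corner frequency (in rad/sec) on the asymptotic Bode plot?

220 rad/sec

Break frequencies occur at each pole and zero magnitude: 1.3 rad/sec, 9.4 rad/sec, 26.8 rad/sec, 130 rad/sec, 220 rad/sec.
The highest is 220 rad/sec.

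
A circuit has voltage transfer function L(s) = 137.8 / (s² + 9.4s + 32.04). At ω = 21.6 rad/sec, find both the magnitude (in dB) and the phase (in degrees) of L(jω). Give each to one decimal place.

|(j21.6)² + 9.4(j21.6) + 32.04| = |-434.52 + j203.04| = 479.6
|L(j21.6)| = 137.8 / 479.6 = 0.28731
20 log₁₀(0.28731) = -10.83 dB
∠[(j21.6)² + 9.4(j21.6) + 32.04] = ∠[-434.52 + j203.04] = 154.95°
∠L(j21.6) = −154.95° = -154.95°

|L| = -10.8 dB, ∠L = -155.0°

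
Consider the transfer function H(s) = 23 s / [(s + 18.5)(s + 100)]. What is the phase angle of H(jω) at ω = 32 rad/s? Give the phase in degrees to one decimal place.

12.3°

∠(j32) = 90.00°
∠(j32 + 18.5) = arctan(32/18.5) = 59.97°
∠(j32 + 100) = arctan(32/100) = 17.74°
∠H(j32) = 90.00° − (59.97° + 17.74°) = 12.29°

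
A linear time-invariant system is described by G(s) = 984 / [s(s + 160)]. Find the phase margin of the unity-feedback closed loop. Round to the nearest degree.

88°

Gain crossover: |G(jω)| = 1 at ω ≈ 6.15 rad/s.
∠G(j6.15) = −90° − arctan(6.15/160) ≈ -92.20°
PM = 180° + (-92.20°) = 87.80°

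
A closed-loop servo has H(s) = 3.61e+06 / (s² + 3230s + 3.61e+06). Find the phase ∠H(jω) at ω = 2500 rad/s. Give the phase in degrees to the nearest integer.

∠[(j2500)² + 3230(j2500) + 3.61e+06] = ∠[-2.64e+06 + j8.075e+06] = 108.10°
∠H(j2500) = −108.10° = -108.10°

-108 deg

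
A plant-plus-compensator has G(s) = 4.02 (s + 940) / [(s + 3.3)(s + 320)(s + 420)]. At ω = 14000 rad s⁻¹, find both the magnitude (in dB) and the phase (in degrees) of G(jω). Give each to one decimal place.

|G| = -153.7 dB, ∠G = -180.8°

|j14000 + 940| = √(14000² + 940²) = 1.403e+04
|j14000 + 3.3| = √(14000² + 3.3²) = 1.4e+04
|j14000 + 320| = √(14000² + 320²) = 1.4e+04
|j14000 + 420| = √(14000² + 420²) = 1.401e+04
|G(j14000)| = 4.02 × 1.403e+04 / (1.4e+04 × 1.4e+04 × 1.401e+04) = 2.0542e-08
20 log₁₀(2.0542e-08) = -153.75 dB
∠(j14000 + 940) = arctan(14000/940) = 86.16°
∠(j14000 + 3.3) = arctan(14000/3.3) = 89.99°
∠(j14000 + 320) = arctan(14000/320) = 88.69°
∠(j14000 + 420) = arctan(14000/420) = 88.28°
∠G(j14000) = 86.16° − (89.99° + 88.69° + 88.28°) = -180.80°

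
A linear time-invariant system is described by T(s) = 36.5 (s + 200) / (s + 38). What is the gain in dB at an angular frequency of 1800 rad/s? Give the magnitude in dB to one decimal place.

31.3 dB

|j1800 + 200| = √(1800² + 200²) = 1811
|j1800 + 38| = √(1800² + 38²) = 1800
|T(j1800)| = 36.5 × 1811 / 1800 = 36.716
20 log₁₀(36.716) = 31.30 dB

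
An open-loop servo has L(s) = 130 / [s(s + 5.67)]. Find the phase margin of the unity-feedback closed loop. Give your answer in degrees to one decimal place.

27.9 deg

Gain crossover: |L(jω)| = 1 at ω ≈ 10.7 rad/s.
∠L(j10.7) = −90° − arctan(10.7/5.67) ≈ -152.12°
PM = 180° + (-152.12°) = 27.88°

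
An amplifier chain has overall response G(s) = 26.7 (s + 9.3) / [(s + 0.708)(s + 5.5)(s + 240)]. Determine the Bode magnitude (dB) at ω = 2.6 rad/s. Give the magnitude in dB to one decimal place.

-23.7 dB

|j2.6 + 9.3| = √(2.6² + 9.3²) = 9.657
|j2.6 + 0.708| = √(2.6² + 0.708²) = 2.695
|j2.6 + 5.5| = √(2.6² + 5.5²) = 6.084
|j2.6 + 240| = √(2.6² + 240²) = 240
|G(j2.6)| = 26.7 × 9.657 / (2.695 × 6.084 × 240) = 0.065529
20 log₁₀(0.065529) = -23.67 dB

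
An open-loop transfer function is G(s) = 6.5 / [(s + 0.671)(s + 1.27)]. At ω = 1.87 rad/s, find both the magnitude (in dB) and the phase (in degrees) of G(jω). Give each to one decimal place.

|j1.87 + 0.671| = √(1.87² + 0.671²) = 1.987
|j1.87 + 1.27| = √(1.87² + 1.27²) = 2.26
|G(j1.87)| = 6.5 / (1.987 × 2.26) = 1.4473
20 log₁₀(1.4473) = 3.21 dB
∠(j1.87 + 0.671) = arctan(1.87/0.671) = 70.26°
∠(j1.87 + 1.27) = arctan(1.87/1.27) = 55.82°
∠G(j1.87) = − (70.26° + 55.82°) = -126.08°

|G| = 3.2 dB, ∠G = -126.1°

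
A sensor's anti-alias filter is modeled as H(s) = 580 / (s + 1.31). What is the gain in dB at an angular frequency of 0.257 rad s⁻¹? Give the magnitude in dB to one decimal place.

|j0.257 + 1.31| = √(0.257² + 1.31²) = 1.335
|H(j0.257)| = 580 / 1.335 = 434.47
20 log₁₀(434.47) = 52.76 dB

52.8 dB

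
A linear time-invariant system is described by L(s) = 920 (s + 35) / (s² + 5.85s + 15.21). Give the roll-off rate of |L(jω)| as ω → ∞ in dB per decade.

-20 dB/decade

With 1 zero and 2 poles, the high-frequency asymptotic slope is 20 × (1 − 2) = -20 dB/decade.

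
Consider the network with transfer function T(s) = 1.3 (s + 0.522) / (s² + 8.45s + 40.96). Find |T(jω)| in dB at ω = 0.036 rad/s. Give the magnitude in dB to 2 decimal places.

-35.59 dB

|j0.036 + 0.522| = √(0.036² + 0.522²) = 0.5232
|(j0.036)² + 8.45(j0.036) + 40.96| = |40.959 + j0.3042| = 40.96
|T(j0.036)| = 1.3 × 0.5232 / 40.96 = 0.016607
20 log₁₀(0.016607) = -35.594 dB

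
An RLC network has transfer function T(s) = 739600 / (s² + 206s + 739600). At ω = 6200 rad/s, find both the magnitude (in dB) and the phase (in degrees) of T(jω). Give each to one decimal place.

|(j6200)² + 206(j6200) + 739600| = |-3.77e+07 + j1.2772e+06| = 3.772e+07
|T(j6200)| = 739600 / 3.772e+07 = 0.019607
20 log₁₀(0.019607) = -34.15 dB
∠[(j6200)² + 206(j6200) + 739600] = ∠[-3.77e+07 + j1.2772e+06] = 178.06°
∠T(j6200) = −178.06° = -178.06°

|T| = -34.2 dB, ∠T = -178.1°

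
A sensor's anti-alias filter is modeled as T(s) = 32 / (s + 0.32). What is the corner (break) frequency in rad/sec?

0.32 rad/sec

The single real pole at s = −0.32 gives a corner at ω = 0.32 rad/sec.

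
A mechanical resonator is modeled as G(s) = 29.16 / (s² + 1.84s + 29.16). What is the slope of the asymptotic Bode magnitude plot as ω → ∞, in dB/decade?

-40 dB/decade

With 0 zeros and 2 poles, the high-frequency asymptotic slope is 20 × (0 − 2) = -40 dB/decade.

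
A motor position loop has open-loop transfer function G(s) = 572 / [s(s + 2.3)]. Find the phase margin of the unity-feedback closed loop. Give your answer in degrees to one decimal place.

5.5°

Gain crossover: |G(jω)| = 1 at ω ≈ 23.9 rad s⁻¹.
∠G(j23.9) = −90° − arctan(23.9/2.3) ≈ -174.49°
PM = 180° + (-174.49°) = 5.51°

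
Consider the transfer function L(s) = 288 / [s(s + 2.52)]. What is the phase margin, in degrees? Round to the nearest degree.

Gain crossover: |L(jω)| = 1 at ω ≈ 16.9 rad/s.
∠L(j16.9) = −90° − arctan(16.9/2.52) ≈ -171.51°
PM = 180° + (-171.51°) = 8.49°

8°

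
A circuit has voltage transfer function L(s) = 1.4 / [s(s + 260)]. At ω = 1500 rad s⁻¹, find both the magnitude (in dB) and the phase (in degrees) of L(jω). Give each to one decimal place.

|L| = -124.2 dB, ∠L = -170.2°

|j1500 + 260| = √(1500² + 260²) = 1522
|j1500| = 1500
|L(j1500)| = 1.4 / (1522 × 1500) = 6.1308e-07
20 log₁₀(6.1308e-07) = -124.25 dB
∠(j1500 + 260) = arctan(1500/260) = 80.17°
∠(j1500) = 90.00°
∠L(j1500) = − (80.17° + 90.00°) = -170.17°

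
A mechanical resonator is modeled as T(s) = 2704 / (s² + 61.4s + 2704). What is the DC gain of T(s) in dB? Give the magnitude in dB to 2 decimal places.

0.00 dB

T(0) = 2704 / 2704 = 1
20 log₁₀(1) = 0.000 dB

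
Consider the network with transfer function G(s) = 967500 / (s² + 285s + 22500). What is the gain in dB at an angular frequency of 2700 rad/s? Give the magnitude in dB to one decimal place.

|(j2700)² + 285(j2700) + 22500| = |-7.2675e+06 + j7.695e+05| = 7.308e+06
|G(j2700)| = 967500 / 7.308e+06 = 0.13239
20 log₁₀(0.13239) = -17.56 dB

-17.6 dB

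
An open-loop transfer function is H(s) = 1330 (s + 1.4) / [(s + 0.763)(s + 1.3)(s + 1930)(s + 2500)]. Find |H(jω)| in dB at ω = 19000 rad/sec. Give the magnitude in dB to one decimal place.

-194.4 dB

|j19000 + 1.4| = √(19000² + 1.4²) = 1.9e+04
|j19000 + 0.763| = √(19000² + 0.763²) = 1.9e+04
|j19000 + 1.3| = √(19000² + 1.3²) = 1.9e+04
|j19000 + 1930| = √(19000² + 1930²) = 1.91e+04
|j19000 + 2500| = √(19000² + 2500²) = 1.916e+04
|H(j19000)| = 1330 × 1.9e+04 / (1.9e+04 × 1.9e+04 × 1.91e+04 × 1.916e+04) = 1.9126e-10
20 log₁₀(1.9126e-10) = -194.37 dB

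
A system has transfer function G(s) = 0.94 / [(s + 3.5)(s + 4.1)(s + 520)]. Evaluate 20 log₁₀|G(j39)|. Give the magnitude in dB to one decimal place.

|j39 + 3.5| = √(39² + 3.5²) = 39.16
|j39 + 4.1| = √(39² + 4.1²) = 39.21
|j39 + 520| = √(39² + 520²) = 521.5
|G(j39)| = 0.94 / (39.16 × 39.21 × 521.5) = 1.1739e-06
20 log₁₀(1.1739e-06) = -118.61 dB

-118.6 dB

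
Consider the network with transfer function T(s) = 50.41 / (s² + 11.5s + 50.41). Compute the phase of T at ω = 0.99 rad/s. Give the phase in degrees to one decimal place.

-13.0 deg

∠[(j0.99)² + 11.5(j0.99) + 50.41] = ∠[49.43 + j11.385] = 12.97°
∠T(j0.99) = −12.97° = -12.97°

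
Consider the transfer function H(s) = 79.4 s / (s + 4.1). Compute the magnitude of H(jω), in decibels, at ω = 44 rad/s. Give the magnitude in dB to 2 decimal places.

37.96 dB

|j44| = 44
|j44 + 4.1| = √(44² + 4.1²) = 44.19
|H(j44)| = 79.4 × 44 / 44.19 = 79.058
20 log₁₀(79.058) = 37.959 dB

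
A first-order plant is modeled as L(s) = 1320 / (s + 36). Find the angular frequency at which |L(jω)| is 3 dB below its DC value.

For a single-pole low-pass, the −3 dB point is at the pole: ω = 36 rad s⁻¹.

36 rad s⁻¹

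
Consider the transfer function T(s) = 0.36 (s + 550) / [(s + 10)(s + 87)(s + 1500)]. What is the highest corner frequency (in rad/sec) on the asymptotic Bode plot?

Break frequencies occur at each pole and zero magnitude: 10 rad/sec, 87 rad/sec, 550 rad/sec, 1500 rad/sec.
The highest is 1500 rad/sec.

1500 rad/sec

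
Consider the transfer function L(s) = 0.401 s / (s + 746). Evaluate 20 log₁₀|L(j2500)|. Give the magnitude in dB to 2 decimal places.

-8.31 dB

|j2500| = 2500
|j2500 + 746| = √(2500² + 746²) = 2609
|L(j2500)| = 0.401 × 2500 / 2609 = 0.38426
20 log₁₀(0.38426) = -8.308 dB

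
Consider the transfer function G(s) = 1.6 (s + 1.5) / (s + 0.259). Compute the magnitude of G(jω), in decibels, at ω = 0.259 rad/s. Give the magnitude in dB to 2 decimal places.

16.46 dB

|j0.259 + 1.5| = √(0.259² + 1.5²) = 1.522
|j0.259 + 0.259| = √(0.259² + 0.259²) = 0.3663
|G(j0.259)| = 1.6 × 1.522 / 0.3663 = 6.6493
20 log₁₀(6.6493) = 16.456 dB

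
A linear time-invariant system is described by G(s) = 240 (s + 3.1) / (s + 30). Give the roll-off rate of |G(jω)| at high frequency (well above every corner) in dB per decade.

With 1 zero and 1 pole, the high-frequency asymptotic slope is 20 × (1 − 1) = 0 dB/decade.

0 dB/decade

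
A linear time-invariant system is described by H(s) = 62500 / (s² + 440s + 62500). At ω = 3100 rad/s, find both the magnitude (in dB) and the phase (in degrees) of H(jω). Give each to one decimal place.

|(j3100)² + 440(j3100) + 62500| = |-9.5475e+06 + j1.364e+06| = 9.644e+06
|H(j3100)| = 62500 / 9.644e+06 = 0.0064804
20 log₁₀(0.0064804) = -43.77 dB
∠[(j3100)² + 440(j3100) + 62500] = ∠[-9.5475e+06 + j1.364e+06] = 171.87°
∠H(j3100) = −171.87° = -171.87°

|H| = -43.8 dB, ∠H = -171.9°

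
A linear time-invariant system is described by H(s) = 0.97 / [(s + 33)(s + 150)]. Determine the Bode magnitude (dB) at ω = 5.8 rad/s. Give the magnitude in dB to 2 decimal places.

|j5.8 + 33| = √(5.8² + 33²) = 33.51
|j5.8 + 150| = √(5.8² + 150²) = 150.1
|H(j5.8)| = 0.97 / (33.51 × 150.1) = 0.00019286
20 log₁₀(0.00019286) = -74.295 dB

-74.30 dB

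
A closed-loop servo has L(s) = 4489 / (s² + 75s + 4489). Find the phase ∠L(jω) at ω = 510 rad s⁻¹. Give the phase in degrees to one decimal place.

-171.5 deg

∠[(j510)² + 75(j510) + 4489] = ∠[-2.5561e+05 + j38250] = 171.49°
∠L(j510) = −171.49° = -171.49°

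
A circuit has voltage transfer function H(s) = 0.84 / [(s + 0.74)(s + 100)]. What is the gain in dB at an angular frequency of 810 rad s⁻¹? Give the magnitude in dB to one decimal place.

-117.9 dB

|j810 + 0.74| = √(810² + 0.74²) = 810
|j810 + 100| = √(810² + 100²) = 816.1
|H(j810)| = 0.84 / (810 × 816.1) = 1.2706e-06
20 log₁₀(1.2706e-06) = -117.92 dB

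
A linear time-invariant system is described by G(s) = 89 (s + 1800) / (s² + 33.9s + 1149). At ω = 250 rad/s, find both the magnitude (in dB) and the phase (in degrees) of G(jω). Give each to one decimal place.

|j250 + 1800| = √(250² + 1800²) = 1817
|(j250)² + 33.9(j250) + 1149| = |-61351 + j8475| = 6.193e+04
|G(j250)| = 89 × 1817 / 6.193e+04 = 2.6115
20 log₁₀(2.6115) = 8.34 dB
∠(j250 + 1800) = arctan(250/1800) = 7.91°
∠[(j250)² + 33.9(j250) + 1149] = ∠[-61351 + j8475] = 172.13°
∠G(j250) = 7.91° − 172.13° = -164.23°

|G| = 8.3 dB, ∠G = -164.2°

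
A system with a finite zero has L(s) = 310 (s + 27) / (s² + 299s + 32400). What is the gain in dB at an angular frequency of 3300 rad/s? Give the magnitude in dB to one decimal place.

|j3300 + 27| = √(3300² + 27²) = 3300
|(j3300)² + 299(j3300) + 32400| = |-1.0858e+07 + j9.867e+05| = 1.09e+07
|L(j3300)| = 310 × 3300 / 1.09e+07 = 0.093836
20 log₁₀(0.093836) = -20.55 dB

-20.6 dB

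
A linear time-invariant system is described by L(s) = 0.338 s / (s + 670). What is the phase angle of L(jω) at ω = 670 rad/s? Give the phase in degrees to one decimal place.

∠(j670) = 90.00°
∠(j670 + 670) = arctan(670/670) = 45.00°
∠L(j670) = 90.00° − 45.00° = 45.00°

45.0 deg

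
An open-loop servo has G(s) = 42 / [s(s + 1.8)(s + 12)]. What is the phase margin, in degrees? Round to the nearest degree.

Gain crossover: |G(jω)| = 1 at ω ≈ 1.49 rad/s.
∠G(j1.49) = −90° − arctan(1.49/1.8) − arctan(1.49/12) ≈ -136.64°
PM = 180° + (-136.64°) = 43.36°

43°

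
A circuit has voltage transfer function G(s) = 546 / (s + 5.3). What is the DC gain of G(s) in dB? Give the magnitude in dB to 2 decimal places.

G(0) = 546 / 5.3 = 103.02
20 log₁₀(103.02) = 40.258 dB

40.26 dB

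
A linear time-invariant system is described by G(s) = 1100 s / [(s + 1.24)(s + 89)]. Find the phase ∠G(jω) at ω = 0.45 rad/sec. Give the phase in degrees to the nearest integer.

70°

∠(j0.45) = 90.00°
∠(j0.45 + 1.24) = arctan(0.45/1.24) = 19.95°
∠(j0.45 + 89) = arctan(0.45/89) = 0.29°
∠G(j0.45) = 90.00° − (19.95° + 0.29°) = 69.76°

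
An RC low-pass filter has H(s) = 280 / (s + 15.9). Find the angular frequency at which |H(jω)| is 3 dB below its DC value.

For a single-pole low-pass, the −3 dB point is at the pole: ω = 15.9 rad/sec.

15.9 rad/sec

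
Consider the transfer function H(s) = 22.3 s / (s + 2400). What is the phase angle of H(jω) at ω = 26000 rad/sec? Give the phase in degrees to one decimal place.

∠(j26000) = 90.00°
∠(j26000 + 2400) = arctan(26000/2400) = 84.73°
∠H(j26000) = 90.00° − 84.73° = 5.27°

5.3°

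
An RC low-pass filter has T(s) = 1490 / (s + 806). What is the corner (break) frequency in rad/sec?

The single real pole at s = −806 gives a corner at ω = 806 rad/sec.

806 rad/sec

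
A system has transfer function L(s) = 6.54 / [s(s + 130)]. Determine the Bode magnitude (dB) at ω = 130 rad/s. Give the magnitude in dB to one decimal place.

-71.3 dB

|j130 + 130| = √(130² + 130²) = 183.8
|j130| = 130
|L(j130)| = 6.54 / (183.8 × 130) = 0.00027364
20 log₁₀(0.00027364) = -71.26 dB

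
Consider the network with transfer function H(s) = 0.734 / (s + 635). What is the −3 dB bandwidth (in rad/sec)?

635 rad/sec

For a single-pole low-pass, the −3 dB point is at the pole: ω = 635 rad/sec.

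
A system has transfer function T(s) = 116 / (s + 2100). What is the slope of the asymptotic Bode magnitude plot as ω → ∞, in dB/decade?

With 0 zeros and 1 pole, the high-frequency asymptotic slope is 20 × (0 − 1) = -20 dB/decade.

-20 dB/decade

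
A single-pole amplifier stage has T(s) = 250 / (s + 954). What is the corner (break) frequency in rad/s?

954 rad/s

The single real pole at s = −954 gives a corner at ω = 954 rad/s.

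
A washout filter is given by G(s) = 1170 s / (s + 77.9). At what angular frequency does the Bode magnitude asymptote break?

77.9 rad s⁻¹

The single real pole at s = −77.9 gives a corner at ω = 77.9 rad s⁻¹.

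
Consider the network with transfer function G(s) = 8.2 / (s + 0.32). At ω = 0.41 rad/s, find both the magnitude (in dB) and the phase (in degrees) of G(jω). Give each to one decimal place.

|j0.41 + 0.32| = √(0.41² + 0.32²) = 0.5201
|G(j0.41)| = 8.2 / 0.5201 = 15.766
20 log₁₀(15.766) = 23.95 dB
∠(j0.41 + 0.32) = arctan(0.41/0.32) = 52.03°
∠G(j0.41) = −52.03° = -52.03°

|G| = 24.0 dB, ∠G = -52.0°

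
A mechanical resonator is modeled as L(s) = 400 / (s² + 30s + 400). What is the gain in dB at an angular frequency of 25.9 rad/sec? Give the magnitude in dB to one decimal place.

-6.3 dB

|(j25.9)² + 30(j25.9) + 400| = |-270.81 + j777| = 822.8
|L(j25.9)| = 400 / 822.8 = 0.48612
20 log₁₀(0.48612) = -6.27 dB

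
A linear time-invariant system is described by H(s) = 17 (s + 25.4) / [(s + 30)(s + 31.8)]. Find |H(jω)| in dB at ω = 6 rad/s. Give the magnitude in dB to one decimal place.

-7.0 dB

|j6 + 25.4| = √(6² + 25.4²) = 26.1
|j6 + 30| = √(6² + 30²) = 30.59
|j6 + 31.8| = √(6² + 31.8²) = 32.36
|H(j6)| = 17 × 26.1 / (30.59 × 32.36) = 0.44814
20 log₁₀(0.44814) = -6.97 dB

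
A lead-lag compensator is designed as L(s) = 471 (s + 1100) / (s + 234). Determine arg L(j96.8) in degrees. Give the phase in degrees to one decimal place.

∠(j96.8 + 1100) = arctan(96.8/1100) = 5.03°
∠(j96.8 + 234) = arctan(96.8/234) = 22.47°
∠L(j96.8) = 5.03° − 22.47° = -17.44°

-17.4 deg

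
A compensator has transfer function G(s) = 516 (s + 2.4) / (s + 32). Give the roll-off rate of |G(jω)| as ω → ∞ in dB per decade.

0 dB/decade

With 1 zero and 1 pole, the high-frequency asymptotic slope is 20 × (1 − 1) = 0 dB/decade.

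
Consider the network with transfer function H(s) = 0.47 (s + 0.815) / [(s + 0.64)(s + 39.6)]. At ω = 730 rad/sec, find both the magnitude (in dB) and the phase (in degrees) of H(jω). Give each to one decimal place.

|H| = -63.8 dB, ∠H = -86.9 deg

|j730 + 0.815| = √(730² + 0.815²) = 730
|j730 + 0.64| = √(730² + 0.64²) = 730
|j730 + 39.6| = √(730² + 39.6²) = 731.1
|H(j730)| = 0.47 × 730 / (730 × 731.1) = 0.00064289
20 log₁₀(0.00064289) = -63.84 dB
∠(j730 + 0.815) = arctan(730/0.815) = 89.94°
∠(j730 + 0.64) = arctan(730/0.64) = 89.95°
∠(j730 + 39.6) = arctan(730/39.6) = 86.89°
∠H(j730) = 89.94° − (89.95° + 86.89°) = -86.91°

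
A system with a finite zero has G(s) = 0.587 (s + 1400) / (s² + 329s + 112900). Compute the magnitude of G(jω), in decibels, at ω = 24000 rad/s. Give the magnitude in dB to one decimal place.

|j24000 + 1400| = √(24000² + 1400²) = 2.404e+04
|(j24000)² + 329(j24000) + 112900| = |-5.7589e+08 + j7.896e+06| = 5.759e+08
|G(j24000)| = 0.587 × 2.404e+04 / 5.759e+08 = 2.4502e-05
20 log₁₀(2.4502e-05) = -92.22 dB

-92.2 dB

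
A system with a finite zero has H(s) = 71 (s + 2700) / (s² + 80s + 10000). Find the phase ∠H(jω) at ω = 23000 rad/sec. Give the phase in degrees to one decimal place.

∠(j23000 + 2700) = arctan(23000/2700) = 83.30°
∠[(j23000)² + 80(j23000) + 10000] = ∠[-5.2899e+08 + j1.84e+06] = 179.80°
∠H(j23000) = 83.30° − 179.80° = -96.50°

-96.5°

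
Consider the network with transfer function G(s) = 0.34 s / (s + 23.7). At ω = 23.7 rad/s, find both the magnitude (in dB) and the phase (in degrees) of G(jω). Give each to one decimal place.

|j23.7| = 23.7
|j23.7 + 23.7| = √(23.7² + 23.7²) = 33.52
|G(j23.7)| = 0.34 × 23.7 / 33.52 = 0.24042
20 log₁₀(0.24042) = -12.38 dB
∠(j23.7) = 90.00°
∠(j23.7 + 23.7) = arctan(23.7/23.7) = 45.00°
∠G(j23.7) = 90.00° − 45.00° = 45.00°

|G| = -12.4 dB, ∠G = 45.0°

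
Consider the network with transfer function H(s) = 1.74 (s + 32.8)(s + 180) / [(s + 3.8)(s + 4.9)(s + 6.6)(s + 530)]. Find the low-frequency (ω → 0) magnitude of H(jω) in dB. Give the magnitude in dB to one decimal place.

H(0) = 1.74 × 32.8 × 180 / (3.8 × 4.9 × 6.6 × 530) = 0.15772
20 log₁₀(0.15772) = -16.04 dB

-16.0 dB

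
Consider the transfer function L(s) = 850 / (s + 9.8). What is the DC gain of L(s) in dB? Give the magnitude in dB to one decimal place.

38.8 dB

L(0) = 850 / 9.8 = 86.735
20 log₁₀(86.735) = 38.76 dB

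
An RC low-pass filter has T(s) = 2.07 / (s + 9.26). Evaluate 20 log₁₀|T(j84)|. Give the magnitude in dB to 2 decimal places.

-32.22 dB

|j84 + 9.26| = √(84² + 9.26²) = 84.51
|T(j84)| = 2.07 / 84.51 = 0.024494
20 log₁₀(0.024494) = -32.219 dB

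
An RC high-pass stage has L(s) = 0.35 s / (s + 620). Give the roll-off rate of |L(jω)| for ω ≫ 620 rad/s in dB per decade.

0 dB/decade

With 1 zero and 1 pole, the high-frequency asymptotic slope is 20 × (1 − 1) = 0 dB/decade.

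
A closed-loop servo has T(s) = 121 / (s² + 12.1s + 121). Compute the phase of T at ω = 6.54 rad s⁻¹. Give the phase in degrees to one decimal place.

∠[(j6.54)² + 12.1(j6.54) + 121] = ∠[78.228 + j79.134] = 45.33°
∠T(j6.54) = −45.33° = -45.33°

-45.3°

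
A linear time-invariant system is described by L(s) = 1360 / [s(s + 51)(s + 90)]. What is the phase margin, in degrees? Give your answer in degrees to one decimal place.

Gain crossover: |L(jω)| = 1 at ω ≈ 0.296 rad/s.
∠L(j0.296) = −90° − arctan(0.296/51) − arctan(0.296/90) ≈ -90.52°
PM = 180° + (-90.52°) = 89.48°

89.5°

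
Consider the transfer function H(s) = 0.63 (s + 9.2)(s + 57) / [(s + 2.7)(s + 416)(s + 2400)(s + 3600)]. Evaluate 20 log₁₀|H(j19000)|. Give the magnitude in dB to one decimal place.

|j19000 + 9.2| = √(19000² + 9.2²) = 1.9e+04
|j19000 + 57| = √(19000² + 57²) = 1.9e+04
|j19000 + 2.7| = √(19000² + 2.7²) = 1.9e+04
|j19000 + 416| = √(19000² + 416²) = 1.9e+04
|j19000 + 2400| = √(19000² + 2400²) = 1.915e+04
|j19000 + 3600| = √(19000² + 3600²) = 1.934e+04
|H(j19000)| = 0.63 × 1.9e+04 × 1.9e+04 / (1.9e+04 × 1.9e+04 × 1.915e+04 × 1.934e+04) = 1.7007e-09
20 log₁₀(1.7007e-09) = -175.39 dB

-175.4 dB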